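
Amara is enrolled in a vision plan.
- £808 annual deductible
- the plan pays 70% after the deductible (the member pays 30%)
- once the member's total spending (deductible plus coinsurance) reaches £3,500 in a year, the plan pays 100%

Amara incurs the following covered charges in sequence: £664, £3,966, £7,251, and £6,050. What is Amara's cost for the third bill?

£1,545.40

Bill 1, £664: entire amount goes to the deductible. Member owes £664 (running OOP £664).
Bill 2, £3,966: £144 to deductible, leaving £3,822; member's 30% is £1,146.60. Member owes £1,290.60 (running OOP £1,954.60).
Bill 3, £7,251: deductible met; 30% of £7,251 = £2,175.30. Adding that to £1,954.60 gives £4,129.90, past the £3,500 cap; member pays only £3,500 − £1,954.60 = £1,545.40.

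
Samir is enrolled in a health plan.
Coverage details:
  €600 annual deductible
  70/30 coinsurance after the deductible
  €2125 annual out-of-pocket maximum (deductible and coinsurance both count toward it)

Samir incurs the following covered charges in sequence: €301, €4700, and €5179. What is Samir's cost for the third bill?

Claim 1 — €301: fully absorbed by the deductible. Patient owes €301 (running OOP €301).
Claim 2 — €4700: €299 to deductible, leaving €4401; patient's 30% is €1320.30. Patient pays €1619.30; OOP now €1920.30.
Claim 3 — €5179: deductible already satisfied, so patient's share is 30% × €5179 = €1553.70. OOP would hit €3474 > €2125, so the cap limits the patient to €2125 − €1920.30 = €204.70.

€204.70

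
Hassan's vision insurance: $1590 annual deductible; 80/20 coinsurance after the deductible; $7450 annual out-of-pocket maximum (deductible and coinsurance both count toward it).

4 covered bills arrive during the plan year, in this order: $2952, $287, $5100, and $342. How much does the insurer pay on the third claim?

$4080

Bill 1, $2952: deductible takes $1590, $1362 remains; coinsurance $1362 × 20% = $272.40. Cost to member: $1862.40. OOP to date $1862.40. Insurer: $2952 − $1862.40 = $1089.60.
Bill 2, $287: deductible already satisfied, so member's share is 20% × $287 = $57.40. Member owes $57.40 (running OOP $1919.80). Insurer: $287 − $57.40 = $229.60.
Bill 3, $5100: deductible met; 20% of $5100 = $1020. Member pays $1020; OOP now $2939.80. Insurer: $5100 − $1020 = $4080.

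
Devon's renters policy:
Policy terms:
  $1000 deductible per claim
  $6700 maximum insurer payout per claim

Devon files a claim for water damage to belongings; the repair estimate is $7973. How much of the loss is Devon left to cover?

$1273

Subtract the deductible: $7973 − $1000 = $6973.
Since $6973 > $6700, the payout is capped at $6700.
Tenant's share is the uncovered remainder: $7973 − $6700 = $1273.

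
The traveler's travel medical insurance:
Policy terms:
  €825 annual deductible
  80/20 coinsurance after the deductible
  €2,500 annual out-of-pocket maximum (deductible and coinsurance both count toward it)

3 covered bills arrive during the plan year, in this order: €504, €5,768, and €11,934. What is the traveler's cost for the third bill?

€585.60

Claim 1 (€504): all of it applies to the deductible. Traveler owes €504 (running OOP €504).
Claim 2 (€5,768): deductible takes €321, €5,447 remains; coinsurance €5,447 × 20% = €1,089.40. Traveler pays €1,410.40; OOP now €1,914.40.
Claim 3 (€11,934): deductible met; 20% of €11,934 = €2,386.80. OOP would hit €4,301.20 > €2,500, so the cap limits the traveler to €2,500 − €1,914.40 = €585.60.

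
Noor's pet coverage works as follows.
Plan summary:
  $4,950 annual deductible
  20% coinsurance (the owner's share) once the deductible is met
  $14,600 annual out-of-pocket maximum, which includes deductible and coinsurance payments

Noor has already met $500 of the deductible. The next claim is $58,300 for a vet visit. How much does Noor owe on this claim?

$500 of the $4,950 deductible is already met, leaving $4,450.
After the $4,450 deductible portion, $58,300 − $4,450 = $53,850 is subject to coinsurance.
Coinsurance: $53,850 × 20% = $10,770.
That puts the owner's cost at $4,450 + $10,770 = $15,220 before any cap.
Adding $15,220 to the $500 already spent would give $15,720, which exceeds the $14,600 cap; the owner pays just $14,600 − $500 = $14,100.

$14,100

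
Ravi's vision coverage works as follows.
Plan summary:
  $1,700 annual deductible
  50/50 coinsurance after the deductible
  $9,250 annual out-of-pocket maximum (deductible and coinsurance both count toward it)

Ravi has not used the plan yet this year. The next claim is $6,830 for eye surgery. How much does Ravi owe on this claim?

Deductible not yet touched, so the first $1,700 of the bill goes to the deductible.
After the $1,700 deductible portion, $6,830 − $1,700 = $5,130 is subject to coinsurance.
50% of $5,130 = $2,565 falls to the member.
Member responsibility before any cap: $1,700 + $2,565 = $4,265.
Cumulative spending $0 + $4,265 = $4,265 stays under the $9,250 maximum.

$4,265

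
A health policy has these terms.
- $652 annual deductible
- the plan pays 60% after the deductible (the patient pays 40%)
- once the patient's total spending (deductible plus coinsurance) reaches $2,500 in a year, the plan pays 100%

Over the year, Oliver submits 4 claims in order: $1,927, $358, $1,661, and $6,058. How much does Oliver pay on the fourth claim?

Claim 1 — $1,927: $652 finishes the deductible; $1,275 goes to coinsurance; coinsurance $1,275 × 40% = $510. Patient owes $1,162 (running OOP $1,162).
Claim 2 — $358: deductible already satisfied, so patient's share is 40% × $358 = $143.20. Cost to patient: $143.20. OOP to date $1,305.20.
Claim 3 — $1,661: deductible already satisfied, so patient's share is 40% × $1,661 = $664.40. Cost to patient: $664.40. OOP to date $1,969.60.
Claim 4 — $6,058: deductible met; 40% of $6,058 = $2,423.20. That would push OOP to $4,392.80, over the $2,500 cap, so patient pays $2,500 − $1,969.60 = $530.40.

$530.40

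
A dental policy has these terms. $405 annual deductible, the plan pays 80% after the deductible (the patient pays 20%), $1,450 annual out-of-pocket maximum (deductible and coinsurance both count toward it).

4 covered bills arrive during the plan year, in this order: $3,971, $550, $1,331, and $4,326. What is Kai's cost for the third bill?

Claim 1 ($3,971): $405 to deductible, leaving $3,566; coinsurance $3,566 × 20% = $713.20. Patient owes $1,118.20 (running OOP $1,118.20).
Claim 2 ($550): deductible already satisfied, so patient's share is 20% × $550 = $110. Cost to patient: $110. OOP to date $1,228.20.
Claim 3 ($1,331): 20% coinsurance on $1,331 = $266.20. That would push OOP to $1,494.40, over the $1,450 cap, so patient pays $1,450 − $1,228.20 = $221.80.

$221.80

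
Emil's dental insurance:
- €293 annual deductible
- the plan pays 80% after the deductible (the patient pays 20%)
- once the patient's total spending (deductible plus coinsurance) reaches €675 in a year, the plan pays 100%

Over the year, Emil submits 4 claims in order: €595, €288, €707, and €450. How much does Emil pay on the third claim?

€141.40

#1 (€595): deductible takes €293, €302 remains; patient's 20% is €60.40. Patient pays €353.40; OOP now €353.40.
#2 (€288): 20% coinsurance on €288 = €57.60. Patient pays €57.60; OOP now €411.
#3 (€707): 20% coinsurance on €707 = €141.40. Cost to patient: €141.40. OOP to date €552.40.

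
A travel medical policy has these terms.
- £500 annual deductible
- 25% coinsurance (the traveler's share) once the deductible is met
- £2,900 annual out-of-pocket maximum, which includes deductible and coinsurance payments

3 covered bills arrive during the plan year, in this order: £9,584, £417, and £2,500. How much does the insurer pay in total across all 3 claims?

£9,601

Claim 1 — £9,584: £500 to deductible, leaving £9,084; coinsurance £9,084 × 25% = £2,271. Traveler owes £2,771 (running OOP £2,771). Insurer: £9,584 − £2,771 = £6,813.
Claim 2 — £417: deductible met; 25% of £417 = £104.25. Cost to traveler: £104.25. OOP to date £2,875.25. Insurer: £417 − £104.25 = £312.75.
Claim 3 — £2,500: deductible met; 25% of £2,500 = £625. OOP would hit £3,500.25 > £2,900, so the cap limits the traveler to £2,900 − £2,875.25 = £24.75. Plan pays £2,500 − £24.75 = £2,475.25.
Insurer total: £6,813 + £312.75 + £2,475.25 = £9,601.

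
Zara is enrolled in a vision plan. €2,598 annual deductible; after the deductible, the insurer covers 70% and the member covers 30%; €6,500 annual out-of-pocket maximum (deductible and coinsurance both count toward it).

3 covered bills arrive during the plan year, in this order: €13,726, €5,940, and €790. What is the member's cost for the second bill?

Claim 1 — €13,726: deductible takes €2,598, €11,128 remains; member's 30% is €3,338.40. Member pays €5,936.40; OOP now €5,936.40.
Claim 2 — €5,940: deductible already satisfied, so member's share is 30% × €5,940 = €1,782. That would push OOP to €7,718.40, over the €6,500 cap, so member pays €6,500 − €5,936.40 = €563.60.

€563.60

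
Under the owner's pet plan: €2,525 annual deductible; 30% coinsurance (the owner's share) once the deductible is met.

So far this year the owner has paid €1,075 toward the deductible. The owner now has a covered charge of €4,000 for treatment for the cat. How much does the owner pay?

€1,075 of the €2,525 deductible is already met, leaving €1,450.
That leaves €4,000 − €1,450 = €2,550 for coinsurance.
30% of €2,550 = €765 falls to the owner.
So the owner owes €1,450 + €765 = €2,215.

€2,215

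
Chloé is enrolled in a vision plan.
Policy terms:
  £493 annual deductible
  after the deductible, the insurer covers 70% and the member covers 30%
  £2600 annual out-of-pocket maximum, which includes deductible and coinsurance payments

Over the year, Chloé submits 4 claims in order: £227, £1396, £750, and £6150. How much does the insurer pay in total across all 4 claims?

Bill 1, £227: fully absorbed by the deductible. Cost to member: £227. OOP to date £227. Plan pays £227 − £227 = £0.
Bill 2, £1396: deductible takes £266, £1130 remains; 30% of £1130 = £339. Member pays £605; OOP now £832. Plan pays £1396 − £605 = £791.
Bill 3, £750: 30% coinsurance on £750 = £225. Cost to member: £225. OOP to date £1057. Insurer: £750 − £225 = £525.
Bill 4, £6150: deductible met; 30% of £6150 = £1845. Adding that to £1057 gives £2902, past the £2600 cap; member pays only £2600 − £1057 = £1543. Plan pays £6150 − £1543 = £4607.
Insurer total = bills − member's total = £8523 − £2600 = £5923.

£5923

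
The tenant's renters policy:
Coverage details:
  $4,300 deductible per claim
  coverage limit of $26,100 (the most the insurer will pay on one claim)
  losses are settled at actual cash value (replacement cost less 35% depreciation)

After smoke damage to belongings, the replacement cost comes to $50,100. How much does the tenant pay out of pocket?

$24,000

Actual cash value after 35% depreciation: $50,100 × 65% = $32,565.
Less the $4,300 deductible: $32,565 − $4,300 = $28,265.
$28,265 exceeds the $26,100 limit, so the insurer pays the limit: $26,100.
The tenant bears the rest of the original loss: $50,100 − $26,100 = $24,000.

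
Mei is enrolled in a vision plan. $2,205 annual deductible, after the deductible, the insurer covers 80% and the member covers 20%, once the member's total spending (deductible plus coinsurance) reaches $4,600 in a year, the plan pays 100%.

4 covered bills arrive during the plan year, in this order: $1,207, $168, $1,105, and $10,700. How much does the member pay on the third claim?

$885

Claim 1 — $1,207: fully absorbed by the deductible. Cost to member: $1,207. OOP to date $1,207.
Claim 2 — $168: entire amount goes to the deductible. Cost to member: $168. OOP to date $1,375.
Claim 3 — $1,105: $830 to deductible, leaving $275; coinsurance $275 × 20% = $55. Cost to member: $885. OOP to date $2,260.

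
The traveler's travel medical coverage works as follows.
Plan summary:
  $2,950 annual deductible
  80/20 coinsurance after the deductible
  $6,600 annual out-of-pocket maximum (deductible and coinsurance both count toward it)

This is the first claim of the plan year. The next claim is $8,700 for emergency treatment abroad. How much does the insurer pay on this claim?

The full $2,950 deductible is still open; $2,950 of this bill applies to it.
The remaining $5,750 (= $8,700 − $2,950) moves to coinsurance.
20% of $5,750 = $1,150 falls to the traveler.
That puts the traveler's cost at $2,950 + $1,150 = $4,100 before any cap.
Total out-of-pocket so far would be $0 + $4,100 = $4,100, below the $6,600 cap — no reduction.
Insurer pays the balance: $8,700 − $4,100 = $4,600.

$4,600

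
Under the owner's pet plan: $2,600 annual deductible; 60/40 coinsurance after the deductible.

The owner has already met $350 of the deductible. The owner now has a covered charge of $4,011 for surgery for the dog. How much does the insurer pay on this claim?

$350 of the $2,600 deductible is already met, leaving $2,250.
After the $2,250 deductible portion, $4,011 − $2,250 = $1,761 is subject to coinsurance.
40% of $1,761 = $704.40 falls to the owner.
Owner responsibility: $2,250 + $704.40 = $2,954.40.
The insurer covers the remainder: $4,011 − $2,954.40 = $1,056.60.

$1,056.60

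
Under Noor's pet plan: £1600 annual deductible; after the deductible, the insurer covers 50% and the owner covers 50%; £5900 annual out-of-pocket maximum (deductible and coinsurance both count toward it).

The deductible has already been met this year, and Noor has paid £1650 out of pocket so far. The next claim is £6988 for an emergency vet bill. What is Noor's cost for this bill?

£3494

The deductible is already satisfied, so the full bill goes to coinsurance.
Owner's 50% share of £6988 is £3494.
Cumulative spending £1650 + £3494 = £5144 stays under the £5900 maximum.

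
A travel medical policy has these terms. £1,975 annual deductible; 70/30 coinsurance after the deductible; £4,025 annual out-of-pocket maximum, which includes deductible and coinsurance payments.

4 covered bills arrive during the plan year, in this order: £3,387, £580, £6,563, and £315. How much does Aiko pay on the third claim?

£1,452.40

#1 (£3,387): deductible takes £1,975, £1,412 remains; coinsurance £1,412 × 30% = £423.60. Traveler owes £2,398.60 (running OOP £2,398.60).
#2 (£580): deductible already satisfied, so traveler's share is 30% × £580 = £174. Traveler pays £174; OOP now £2,572.60.
#3 (£6,563): deductible already satisfied, so traveler's share is 30% × £6,563 = £1,968.90. Adding that to £2,572.60 gives £4,541.50, past the £4,025 cap; traveler pays only £4,025 − £2,572.60 = £1,452.40.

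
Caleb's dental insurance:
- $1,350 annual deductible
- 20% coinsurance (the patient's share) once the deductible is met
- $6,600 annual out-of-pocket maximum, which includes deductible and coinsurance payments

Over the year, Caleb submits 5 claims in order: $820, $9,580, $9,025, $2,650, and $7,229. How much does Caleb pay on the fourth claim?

#1 ($820): all of it applies to the deductible. Patient pays $820; OOP now $820.
#2 ($9,580): $530 finishes the deductible; $9,050 goes to coinsurance; 20% of $9,050 = $1,810. Cost to patient: $2,340. OOP to date $3,160.
#3 ($9,025): deductible met; 20% of $9,025 = $1,805. Patient pays $1,805; OOP now $4,965.
#4 ($2,650): 20% coinsurance on $2,650 = $530. Patient owes $530 (running OOP $5,495).

$530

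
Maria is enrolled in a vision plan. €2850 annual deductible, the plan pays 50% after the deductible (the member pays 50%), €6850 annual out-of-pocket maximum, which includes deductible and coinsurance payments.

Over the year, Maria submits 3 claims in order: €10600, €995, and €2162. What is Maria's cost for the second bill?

Claim 1 (€10600): €2850 to deductible, leaving €7750; coinsurance €7750 × 50% = €3875. Cost to member: €6725. OOP to date €6725.
Claim 2 (€995): deductible met; 50% of €995 = €497.50. Adding that to €6725 gives €7222.50, past the €6850 cap; member pays only €6850 − €6725 = €125.

€125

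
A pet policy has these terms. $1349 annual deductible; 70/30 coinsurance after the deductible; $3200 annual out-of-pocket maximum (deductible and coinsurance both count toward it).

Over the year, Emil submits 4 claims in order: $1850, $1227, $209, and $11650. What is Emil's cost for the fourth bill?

Bill 1, $1850: $1349 to deductible, leaving $501; owner's 30% is $150.30. Owner pays $1499.30; OOP now $1499.30.
Bill 2, $1227: deductible met; 30% of $1227 = $368.10. Cost to owner: $368.10. OOP to date $1867.40.
Bill 3, $209: 30% coinsurance on $209 = $62.70. Owner pays $62.70; OOP now $1930.10.
Bill 4, $11650: deductible already satisfied, so owner's share is 30% × $11650 = $3495. Adding that to $1930.10 gives $5425.10, past the $3200 cap; owner pays only $3200 − $1930.10 = $1269.90.

$1269.90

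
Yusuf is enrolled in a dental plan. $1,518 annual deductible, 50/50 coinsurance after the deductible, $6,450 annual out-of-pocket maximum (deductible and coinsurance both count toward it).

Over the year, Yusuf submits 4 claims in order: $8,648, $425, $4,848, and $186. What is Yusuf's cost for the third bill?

Claim 1 — $8,648: $1,518 to deductible, leaving $7,130; 50% of $7,130 = $3,565. Patient pays $5,083; OOP now $5,083.
Claim 2 — $425: deductible already satisfied, so patient's share is 50% × $425 = $212.50. Cost to patient: $212.50. OOP to date $5,295.50.
Claim 3 — $4,848: deductible already satisfied, so patient's share is 50% × $4,848 = $2,424. OOP would hit $7,719.50 > $6,450, so the cap limits the patient to $6,450 − $5,295.50 = $1,154.50.

$1,154.50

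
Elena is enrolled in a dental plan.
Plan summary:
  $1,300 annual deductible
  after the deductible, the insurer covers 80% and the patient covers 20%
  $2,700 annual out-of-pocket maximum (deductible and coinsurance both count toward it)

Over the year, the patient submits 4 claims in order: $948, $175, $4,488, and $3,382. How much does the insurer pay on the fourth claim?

#1 ($948): all of it applies to the deductible. Patient pays $948; OOP now $948. Insurer: $948 − $948 = $0.
#2 ($175): entire amount goes to the deductible. Patient owes $175 (running OOP $1,123). Insurer: $175 − $175 = $0.
#3 ($4,488): $177 finishes the deductible; $4,311 goes to coinsurance; patient's 20% is $862.20. Patient pays $1,039.20; OOP now $2,162.20. Plan pays $4,488 − $1,039.20 = $3,448.80.
#4 ($3,382): deductible already satisfied, so patient's share is 20% × $3,382 = $676.40. That would push OOP to $2,838.60, over the $2,700 cap, so patient pays $2,700 − $2,162.20 = $537.80. Insurer: $3,382 − $537.80 = $2,844.20.

$2,844.20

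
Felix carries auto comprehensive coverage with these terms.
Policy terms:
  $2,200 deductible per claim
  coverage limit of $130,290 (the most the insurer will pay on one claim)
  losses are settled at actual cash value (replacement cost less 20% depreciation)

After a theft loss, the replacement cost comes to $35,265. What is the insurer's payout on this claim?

$26,012

Depreciate 20%: the covered value is $35,265 × 0.8 = $28,212.
Less the $2,200 deductible: $28,212 − $2,200 = $26,012.
$26,012 is within the $130,290 limit, so the insurer pays $26,012.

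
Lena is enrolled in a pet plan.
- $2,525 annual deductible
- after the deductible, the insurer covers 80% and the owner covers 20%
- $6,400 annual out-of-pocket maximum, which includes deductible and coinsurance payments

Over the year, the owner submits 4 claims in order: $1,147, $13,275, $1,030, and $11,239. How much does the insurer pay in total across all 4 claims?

Claim 1 — $1,147: all of it applies to the deductible. Owner owes $1,147 (running OOP $1,147). Plan pays $1,147 − $1,147 = $0.
Claim 2 — $13,275: deductible takes $1,378, $11,897 remains; 20% of $11,897 = $2,379.40. Cost to owner: $3,757.40. OOP to date $4,904.40. Plan pays $13,275 − $3,757.40 = $9,517.60.
Claim 3 — $1,030: 20% coinsurance on $1,030 = $206. Owner owes $206 (running OOP $5,110.40). Plan pays $1,030 − $206 = $824.
Claim 4 — $11,239: deductible already satisfied, so owner's share is 20% × $11,239 = $2,247.80. OOP would hit $7,358.20 > $6,400, so the cap limits the owner to $6,400 − $5,110.40 = $1,289.60. Insurer: $11,239 − $1,289.60 = $9,949.40.
Insurer total = bills − owner's total = $26,691 − $6,400 = $20,291.

$20,291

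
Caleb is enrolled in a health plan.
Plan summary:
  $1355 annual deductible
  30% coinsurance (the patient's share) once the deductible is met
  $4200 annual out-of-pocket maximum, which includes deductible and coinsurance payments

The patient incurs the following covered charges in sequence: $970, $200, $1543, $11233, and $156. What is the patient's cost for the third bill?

$592.40

Claim 1 — $970: fully absorbed by the deductible. Cost to patient: $970. OOP to date $970.
Claim 2 — $200: entire amount goes to the deductible. Patient owes $200 (running OOP $1170).
Claim 3 — $1543: $185 to deductible, leaving $1358; 30% of $1358 = $407.40. Patient pays $592.40; OOP now $1762.40.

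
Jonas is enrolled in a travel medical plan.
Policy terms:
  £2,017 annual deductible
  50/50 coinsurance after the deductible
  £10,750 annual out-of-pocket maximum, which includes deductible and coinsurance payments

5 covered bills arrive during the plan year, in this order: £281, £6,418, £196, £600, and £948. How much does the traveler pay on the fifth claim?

#1 (£281): fully absorbed by the deductible. Traveler owes £281 (running OOP £281).
#2 (£6,418): £1,736 finishes the deductible; £4,682 goes to coinsurance; coinsurance £4,682 × 50% = £2,341. Cost to traveler: £4,077. OOP to date £4,358.
#3 (£196): deductible already satisfied, so traveler's share is 50% × £196 = £98. Cost to traveler: £98. OOP to date £4,456.
#4 (£600): deductible met; 50% of £600 = £300. Traveler pays £300; OOP now £4,756.
#5 (£948): 50% coinsurance on £948 = £474. Cost to traveler: £474. OOP to date £5,230.

£474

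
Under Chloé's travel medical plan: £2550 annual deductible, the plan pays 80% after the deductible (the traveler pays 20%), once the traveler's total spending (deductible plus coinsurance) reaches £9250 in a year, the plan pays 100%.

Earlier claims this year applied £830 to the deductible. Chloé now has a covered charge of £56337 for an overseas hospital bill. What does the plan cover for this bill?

Deductible still to meet: £2550 − £830 = £1720.
After the £1720 deductible portion, £56337 − £1720 = £54617 is subject to coinsurance.
Coinsurance: £54617 × 20% = £10923.40.
Traveler responsibility before any cap: £1720 + £10923.40 = £12643.40.
Year-to-date out-of-pocket would reach £830 + £12643.40 = £13473.40, above the £9250 maximum, so the traveler pays only £9250 − £830 = £8420.
The plan picks up £56337 − £8420 = £47917.

£47917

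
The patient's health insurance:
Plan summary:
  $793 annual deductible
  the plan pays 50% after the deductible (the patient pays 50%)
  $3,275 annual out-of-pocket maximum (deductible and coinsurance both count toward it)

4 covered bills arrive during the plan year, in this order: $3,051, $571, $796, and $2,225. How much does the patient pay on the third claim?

Claim 1 — $3,051: deductible takes $793, $2,258 remains; coinsurance $2,258 × 50% = $1,129. Patient pays $1,922; OOP now $1,922.
Claim 2 — $571: deductible met; 50% of $571 = $285.50. Patient owes $285.50 (running OOP $2,207.50).
Claim 3 — $796: deductible already satisfied, so patient's share is 50% × $796 = $398. Cost to patient: $398. OOP to date $2,605.50.

$398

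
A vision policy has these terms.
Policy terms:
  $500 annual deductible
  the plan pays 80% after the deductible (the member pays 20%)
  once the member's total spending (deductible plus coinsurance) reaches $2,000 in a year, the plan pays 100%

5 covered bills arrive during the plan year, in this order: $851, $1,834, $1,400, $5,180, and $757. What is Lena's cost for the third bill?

$280

Claim 1 — $851: $500 to deductible, leaving $351; member's 20% is $70.20. Cost to member: $570.20. OOP to date $570.20.
Claim 2 — $1,834: deductible met; 20% of $1,834 = $366.80. Member pays $366.80; OOP now $937.
Claim 3 — $1,400: 20% coinsurance on $1,400 = $280. Member pays $280; OOP now $1,217.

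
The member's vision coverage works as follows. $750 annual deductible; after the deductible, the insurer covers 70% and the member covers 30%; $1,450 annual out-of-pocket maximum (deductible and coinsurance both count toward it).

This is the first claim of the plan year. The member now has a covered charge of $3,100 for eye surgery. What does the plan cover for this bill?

The full $750 deductible is still open; $750 of this bill applies to it.
That leaves $3,100 − $750 = $2,350 for coinsurance.
Member's 30% share of $2,350 is $705.
Member responsibility before any cap: $750 + $705 = $1,455.
Adding $1,455 to the $0 already spent would give $1,455, which exceeds the $1,450 cap; the member pays just $1,450 − $0 = $1,450.
The plan picks up $3,100 − $1,450 = $1,650.

$1,650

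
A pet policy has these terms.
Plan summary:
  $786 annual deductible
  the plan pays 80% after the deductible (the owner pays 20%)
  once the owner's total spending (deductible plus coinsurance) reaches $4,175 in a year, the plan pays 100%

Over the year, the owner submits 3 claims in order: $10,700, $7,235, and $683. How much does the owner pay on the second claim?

$1,406.20

Claim 1 ($10,700): $786 to deductible, leaving $9,914; 20% of $9,914 = $1,982.80. Cost to owner: $2,768.80. OOP to date $2,768.80.
Claim 2 ($7,235): deductible already satisfied, so owner's share is 20% × $7,235 = $1,447. That would push OOP to $4,215.80, over the $4,175 cap, so owner pays $4,175 − $2,768.80 = $1,406.20.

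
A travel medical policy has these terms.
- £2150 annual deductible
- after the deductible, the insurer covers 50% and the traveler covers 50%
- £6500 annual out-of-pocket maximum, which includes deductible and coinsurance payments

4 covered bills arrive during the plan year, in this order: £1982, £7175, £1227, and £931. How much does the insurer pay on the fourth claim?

Bill 1, £1982: entire amount goes to the deductible. Traveler pays £1982; OOP now £1982. Insurer: £1982 − £1982 = £0.
Bill 2, £7175: £168 to deductible, leaving £7007; traveler's 50% is £3503.50. Traveler owes £3671.50 (running OOP £5653.50). Insurer: £7175 − £3671.50 = £3503.50.
Bill 3, £1227: deductible met; 50% of £1227 = £613.50. Traveler pays £613.50; OOP now £6267. Plan pays £1227 − £613.50 = £613.50.
Bill 4, £931: deductible met; 50% of £931 = £465.50. Adding that to £6267 gives £6732.50, past the £6500 cap; traveler pays only £6500 − £6267 = £233. Insurer: £931 − £233 = £698.

£698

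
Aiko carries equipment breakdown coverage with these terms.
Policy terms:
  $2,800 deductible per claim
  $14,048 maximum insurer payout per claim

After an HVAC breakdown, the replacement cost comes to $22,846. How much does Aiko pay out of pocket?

Subtract the deductible: $22,846 − $2,800 = $20,046.
The $14,048 per-incident cap binds; insurer pays $14,048.
The business owner bears the rest of the original loss: $22,846 − $14,048 = $8,798.

$8,798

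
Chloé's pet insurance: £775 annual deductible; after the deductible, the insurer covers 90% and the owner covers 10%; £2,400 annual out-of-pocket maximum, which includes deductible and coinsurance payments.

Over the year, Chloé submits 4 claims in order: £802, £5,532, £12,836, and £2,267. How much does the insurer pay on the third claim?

£11,766.90

Claim 1 — £802: £775 to deductible, leaving £27; coinsurance £27 × 10% = £2.70. Owner owes £777.70 (running OOP £777.70). Plan pays £802 − £777.70 = £24.30.
Claim 2 — £5,532: deductible already satisfied, so owner's share is 10% × £5,532 = £553.20. Owner owes £553.20 (running OOP £1,330.90). Insurer: £5,532 − £553.20 = £4,978.80.
Claim 3 — £12,836: deductible met; 10% of £12,836 = £1,283.60. OOP would hit £2,614.50 > £2,400, so the cap limits the owner to £2,400 − £1,330.90 = £1,069.10. Insurer: £12,836 − £1,069.10 = £11,766.90.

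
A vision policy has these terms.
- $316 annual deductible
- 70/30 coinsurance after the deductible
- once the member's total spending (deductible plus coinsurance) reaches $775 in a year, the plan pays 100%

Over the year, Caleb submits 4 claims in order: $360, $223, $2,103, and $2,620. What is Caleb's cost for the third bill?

Claim 1 ($360): $316 to deductible, leaving $44; 30% of $44 = $13.20. Member pays $329.20; OOP now $329.20.
Claim 2 ($223): deductible already satisfied, so member's share is 30% × $223 = $66.90. Member owes $66.90 (running OOP $396.10).
Claim 3 ($2,103): deductible already satisfied, so member's share is 30% × $2,103 = $630.90. That would push OOP to $1,027, over the $775 cap, so member pays $775 − $396.10 = $378.90.

$378.90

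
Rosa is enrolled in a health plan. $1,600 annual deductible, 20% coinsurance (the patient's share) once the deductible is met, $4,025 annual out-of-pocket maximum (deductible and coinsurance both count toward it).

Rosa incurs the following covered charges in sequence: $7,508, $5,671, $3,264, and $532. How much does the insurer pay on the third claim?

$3,154.80

Bill 1, $7,508: deductible takes $1,600, $5,908 remains; 20% of $5,908 = $1,181.60. Cost to patient: $2,781.60. OOP to date $2,781.60. Insurer: $7,508 − $2,781.60 = $4,726.40.
Bill 2, $5,671: 20% coinsurance on $5,671 = $1,134.20. Patient owes $1,134.20 (running OOP $3,915.80). Insurer: $5,671 − $1,134.20 = $4,536.80.
Bill 3, $3,264: 20% coinsurance on $3,264 = $652.80. OOP would hit $4,568.60 > $4,025, so the cap limits the patient to $4,025 − $3,915.80 = $109.20. Insurer: $3,264 − $109.20 = $3,154.80.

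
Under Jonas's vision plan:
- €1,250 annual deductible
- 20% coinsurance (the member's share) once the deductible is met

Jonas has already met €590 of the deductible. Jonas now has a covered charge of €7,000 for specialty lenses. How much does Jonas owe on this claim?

Remaining deductible: €1,250 − €590 = €660.
After the €660 deductible portion, €7,000 − €660 = €6,340 is subject to coinsurance.
Coinsurance: €6,340 × 20% = €1,268.
Member responsibility: €660 + €1,268 = €1,928.

€1,928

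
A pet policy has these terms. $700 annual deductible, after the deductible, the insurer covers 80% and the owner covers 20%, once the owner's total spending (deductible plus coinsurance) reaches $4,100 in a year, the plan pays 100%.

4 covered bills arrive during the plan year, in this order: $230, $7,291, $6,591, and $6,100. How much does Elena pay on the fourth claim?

$717.60

Bill 1, $230: all of it applies to the deductible. Cost to owner: $230. OOP to date $230.
Bill 2, $7,291: $470 to deductible, leaving $6,821; coinsurance $6,821 × 20% = $1,364.20. Owner owes $1,834.20 (running OOP $2,064.20).
Bill 3, $6,591: deductible already satisfied, so owner's share is 20% × $6,591 = $1,318.20. Owner owes $1,318.20 (running OOP $3,382.40).
Bill 4, $6,100: deductible already satisfied, so owner's share is 20% × $6,100 = $1,220. OOP would hit $4,602.40 > $4,100, so the cap limits the owner to $4,100 − $3,382.40 = $717.60.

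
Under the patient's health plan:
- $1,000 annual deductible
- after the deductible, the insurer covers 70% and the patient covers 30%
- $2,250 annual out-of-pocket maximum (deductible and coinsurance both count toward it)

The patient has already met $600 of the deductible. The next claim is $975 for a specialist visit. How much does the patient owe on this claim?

$572.50

Deductible still to meet: $1,000 − $600 = $400.
That leaves $975 − $400 = $575 for coinsurance.
Coinsurance: $575 × 30% = $172.50.
That puts the patient's cost at $400 + $172.50 = $572.50 before any cap.
Cumulative spending $600 + $572.50 = $1,172.50 stays under the $2,250 maximum.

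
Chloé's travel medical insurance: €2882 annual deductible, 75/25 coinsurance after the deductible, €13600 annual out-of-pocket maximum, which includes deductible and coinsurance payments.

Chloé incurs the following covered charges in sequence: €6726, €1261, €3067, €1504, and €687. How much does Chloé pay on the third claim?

Bill 1, €6726: deductible takes €2882, €3844 remains; traveler's 25% is €961. Traveler owes €3843 (running OOP €3843).
Bill 2, €1261: deductible met; 25% of €1261 = €315.25. Traveler owes €315.25 (running OOP €4158.25).
Bill 3, €3067: deductible met; 25% of €3067 = €766.75. Cost to traveler: €766.75. OOP to date €4925.

€766.75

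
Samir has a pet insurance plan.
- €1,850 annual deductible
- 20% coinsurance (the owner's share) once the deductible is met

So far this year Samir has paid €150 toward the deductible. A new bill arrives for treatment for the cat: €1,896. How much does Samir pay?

€1,739.20

Deductible still to meet: €1,850 − €150 = €1,700.
The remaining €196 (= €1,896 − €1,700) moves to coinsurance.
20% of €196 = €39.20 falls to the owner.
So the owner owes €1,700 + €39.20 = €1,739.20.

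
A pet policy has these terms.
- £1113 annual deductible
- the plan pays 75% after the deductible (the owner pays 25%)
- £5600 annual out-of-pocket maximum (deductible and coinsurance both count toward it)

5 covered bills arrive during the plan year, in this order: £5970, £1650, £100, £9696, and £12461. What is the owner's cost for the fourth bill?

Claim 1 (£5970): £1113 to deductible, leaving £4857; coinsurance £4857 × 25% = £1214.25. Owner pays £2327.25; OOP now £2327.25.
Claim 2 (£1650): deductible met; 25% of £1650 = £412.50. Cost to owner: £412.50. OOP to date £2739.75.
Claim 3 (£100): deductible met; 25% of £100 = £25. Owner pays £25; OOP now £2764.75.
Claim 4 (£9696): deductible met; 25% of £9696 = £2424. Owner owes £2424 (running OOP £5188.75).

£2424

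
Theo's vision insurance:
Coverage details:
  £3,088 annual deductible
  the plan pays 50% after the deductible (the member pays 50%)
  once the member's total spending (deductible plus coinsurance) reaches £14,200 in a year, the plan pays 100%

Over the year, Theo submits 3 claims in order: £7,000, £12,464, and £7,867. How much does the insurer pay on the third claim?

£4,943

#1 (£7,000): deductible takes £3,088, £3,912 remains; member's 50% is £1,956. Member owes £5,044 (running OOP £5,044). Insurer: £7,000 − £5,044 = £1,956.
#2 (£12,464): 50% coinsurance on £12,464 = £6,232. Member owes £6,232 (running OOP £11,276). Insurer: £12,464 − £6,232 = £6,232.
#3 (£7,867): deductible already satisfied, so member's share is 50% × £7,867 = £3,933.50. OOP would hit £15,209.50 > £14,200, so the cap limits the member to £14,200 − £11,276 = £2,924. Insurer: £7,867 − £2,924 = £4,943.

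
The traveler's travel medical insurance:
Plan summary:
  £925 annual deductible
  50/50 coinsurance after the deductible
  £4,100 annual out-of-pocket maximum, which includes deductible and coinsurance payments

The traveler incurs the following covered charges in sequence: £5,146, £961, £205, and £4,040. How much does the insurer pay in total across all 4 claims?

£6,252

#1 (£5,146): deductible takes £925, £4,221 remains; coinsurance £4,221 × 50% = £2,110.50. Cost to traveler: £3,035.50. OOP to date £3,035.50. Insurer: £5,146 − £3,035.50 = £2,110.50.
#2 (£961): 50% coinsurance on £961 = £480.50. Traveler owes £480.50 (running OOP £3,516). Insurer: £961 − £480.50 = £480.50.
#3 (£205): deductible met; 50% of £205 = £102.50. Cost to traveler: £102.50. OOP to date £3,618.50. Insurer: £205 − £102.50 = £102.50.
#4 (£4,040): deductible met; 50% of £4,040 = £2,020. Adding that to £3,618.50 gives £5,638.50, past the £4,100 cap; traveler pays only £4,100 − £3,618.50 = £481.50. Plan pays £4,040 − £481.50 = £3,558.50.
Insurer total = bills − traveler's total = £10,352 − £4,100 = £6,252.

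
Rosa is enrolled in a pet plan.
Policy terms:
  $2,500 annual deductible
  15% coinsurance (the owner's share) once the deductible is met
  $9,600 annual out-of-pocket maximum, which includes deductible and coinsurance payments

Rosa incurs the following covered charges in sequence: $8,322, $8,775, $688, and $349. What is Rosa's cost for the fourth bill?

$52.35

Claim 1 ($8,322): $2,500 to deductible, leaving $5,822; owner's 15% is $873.30. Cost to owner: $3,373.30. OOP to date $3,373.30.
Claim 2 ($8,775): deductible already satisfied, so owner's share is 15% × $8,775 = $1,316.25. Owner pays $1,316.25; OOP now $4,689.55.
Claim 3 ($688): deductible met; 15% of $688 = $103.20. Owner owes $103.20 (running OOP $4,792.75).
Claim 4 ($349): deductible met; 15% of $349 = $52.35. Owner owes $52.35 (running OOP $4,845.10).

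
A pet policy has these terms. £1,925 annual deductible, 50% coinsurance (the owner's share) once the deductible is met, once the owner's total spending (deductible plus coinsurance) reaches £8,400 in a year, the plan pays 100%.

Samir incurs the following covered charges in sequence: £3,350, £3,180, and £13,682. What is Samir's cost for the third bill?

Claim 1 — £3,350: deductible takes £1,925, £1,425 remains; 50% of £1,425 = £712.50. Owner pays £2,637.50; OOP now £2,637.50.
Claim 2 — £3,180: deductible already satisfied, so owner's share is 50% × £3,180 = £1,590. Cost to owner: £1,590. OOP to date £4,227.50.
Claim 3 — £13,682: deductible already satisfied, so owner's share is 50% × £13,682 = £6,841. That would push OOP to £11,068.50, over the £8,400 cap, so owner pays £8,400 − £4,227.50 = £4,172.50.

£4,172.50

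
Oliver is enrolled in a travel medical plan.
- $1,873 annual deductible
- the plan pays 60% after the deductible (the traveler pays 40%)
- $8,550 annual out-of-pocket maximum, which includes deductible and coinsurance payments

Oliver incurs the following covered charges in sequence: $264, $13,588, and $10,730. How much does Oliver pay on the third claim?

$1,885.40

#1 ($264): entire amount goes to the deductible. Traveler pays $264; OOP now $264.
#2 ($13,588): $1,609 finishes the deductible; $11,979 goes to coinsurance; 40% of $11,979 = $4,791.60. Traveler owes $6,400.60 (running OOP $6,664.60).
#3 ($10,730): 40% coinsurance on $10,730 = $4,292. That would push OOP to $10,956.60, over the $8,550 cap, so traveler pays $8,550 − $6,664.60 = $1,885.40.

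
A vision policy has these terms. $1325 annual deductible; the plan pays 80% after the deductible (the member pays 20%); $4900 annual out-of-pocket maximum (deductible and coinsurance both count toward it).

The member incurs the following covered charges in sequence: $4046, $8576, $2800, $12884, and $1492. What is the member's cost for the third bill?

$560

#1 ($4046): $1325 to deductible, leaving $2721; 20% of $2721 = $544.20. Cost to member: $1869.20. OOP to date $1869.20.
#2 ($8576): 20% coinsurance on $8576 = $1715.20. Cost to member: $1715.20. OOP to date $3584.40.
#3 ($2800): 20% coinsurance on $2800 = $560. Member pays $560; OOP now $4144.40.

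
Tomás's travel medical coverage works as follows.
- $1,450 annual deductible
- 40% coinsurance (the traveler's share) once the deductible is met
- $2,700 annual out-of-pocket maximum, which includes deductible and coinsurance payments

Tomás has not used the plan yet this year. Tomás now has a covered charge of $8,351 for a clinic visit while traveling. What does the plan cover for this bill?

$5,651

Nothing has been paid toward the $1,450 deductible, so the first $1,450 of this charge is applied there.
That leaves $8,351 − $1,450 = $6,901 for coinsurance.
Traveler's 40% share of $6,901 is $2,760.40.
That puts the traveler's cost at $1,450 + $2,760.40 = $4,210.40 before any cap.
Year-to-date out-of-pocket would reach $0 + $4,210.40 = $4,210.40, above the $2,700 maximum, so the traveler pays only $2,700 − $0 = $2,700.
The insurer covers the remainder: $8,351 − $2,700 = $5,651.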